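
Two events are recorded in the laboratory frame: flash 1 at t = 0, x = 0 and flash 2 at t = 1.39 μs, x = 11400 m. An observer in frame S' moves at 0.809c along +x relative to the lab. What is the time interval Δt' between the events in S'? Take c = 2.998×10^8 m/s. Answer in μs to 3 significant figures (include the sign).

γ = 1/√(1 − 0.809²) = 1.7012
Δt' = γ(Δt − vΔx/c²) = 1.7012 × (1.39 μs − 0.809×11400 m / (2.998×10^8 m/s))
= 1.7012 × (-29.373 μs) = -50.0 μs

Δt' ≈ -50.0 μs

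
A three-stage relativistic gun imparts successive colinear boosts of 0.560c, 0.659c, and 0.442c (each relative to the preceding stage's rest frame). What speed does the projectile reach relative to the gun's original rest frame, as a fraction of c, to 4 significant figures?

Compose boost 2: (0.659 + 0.560)/(1 + 0.659×0.560) = 1.219/1.36904 = 0.890405
Compose boost 3: (0.442 + 0.890405)/(1 + 0.442×0.890405) = 1.33240/1.39356 = 0.9561

u ≈ 0.9561c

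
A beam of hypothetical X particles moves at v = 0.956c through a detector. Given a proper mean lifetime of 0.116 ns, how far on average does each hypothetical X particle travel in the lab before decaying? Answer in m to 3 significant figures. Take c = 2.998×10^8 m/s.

d ≈ 0.113 m

γ = 1/√(1 − 0.956²) = 3.4087
Dilated lifetime: Δt = γτ₀ = 3.4087 × 0.116 ns = 0.39541 ns
d = vΔt = 0.956c × 0.39541 ns = 2.8661×10^8 m/s × 3.9541×10^-10 s = 0.113 m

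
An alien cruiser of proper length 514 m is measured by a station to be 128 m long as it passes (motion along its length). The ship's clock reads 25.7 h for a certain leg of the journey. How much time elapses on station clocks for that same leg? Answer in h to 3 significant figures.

Δt ≈ 103 h

Length contraction ⇒ γ = L₀/L = 514/128 = 4.0156
Time dilation: Δt = γτ₀ = 4.0156 × 25.7 h = 103 h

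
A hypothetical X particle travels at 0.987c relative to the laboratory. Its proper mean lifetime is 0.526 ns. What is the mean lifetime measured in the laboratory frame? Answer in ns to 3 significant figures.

γ = 1/√(1 − 0.987²) = 6.2220
Time dilation: Δt = γτ₀ = 6.2220 × 0.526 ns = 3.27 ns

Δt ≈ 3.27 ns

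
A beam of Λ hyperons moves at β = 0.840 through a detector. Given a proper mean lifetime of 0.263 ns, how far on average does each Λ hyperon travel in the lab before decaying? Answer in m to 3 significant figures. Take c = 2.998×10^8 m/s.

γ = 1/√(1 − 0.840²) = 1.8430
Dilated lifetime: Δt = γτ₀ = 1.8430 × 0.263 ns = 0.48472 ns
d = vΔt = 0.840c × 0.48472 ns = 2.5183×10^8 m/s × 4.8472×10^-10 s = 0.122 m

d ≈ 0.122 m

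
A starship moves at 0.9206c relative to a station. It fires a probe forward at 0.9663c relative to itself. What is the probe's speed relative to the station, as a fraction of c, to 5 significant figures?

u ≈ 0.99858c

Relativistic velocity addition: u = (u' + v)/(1 + u'v/c²)
= (0.9663 + 0.9206)/(1 + 0.9663×0.9206) = 1.8869/1.889576 = 0.99858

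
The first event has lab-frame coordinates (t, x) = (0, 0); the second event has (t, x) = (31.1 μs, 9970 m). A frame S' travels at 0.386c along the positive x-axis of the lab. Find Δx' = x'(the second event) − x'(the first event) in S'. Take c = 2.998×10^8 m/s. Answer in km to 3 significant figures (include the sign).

γ = 1/√(1 − 0.386²) = 1.0840
Δx' = γ(Δx − vΔt) = 1.0840 × (9970 m − 0.386×(2.998×10^8 m/s)×31.1×10^-6 s)
= 1.0840 × (6371.0 m) = 6.91 km

Δx' ≈ 6.91 km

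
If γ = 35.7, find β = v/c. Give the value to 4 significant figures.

β ≈ 0.9996

β = √(1 − 1/γ²) = √(1 − 1/35.7²) = √(0.999215) = 0.9996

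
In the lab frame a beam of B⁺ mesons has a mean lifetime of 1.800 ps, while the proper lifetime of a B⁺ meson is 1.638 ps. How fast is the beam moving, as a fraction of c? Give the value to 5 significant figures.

β ≈ 0.41461

γ = Δt/τ₀ = 1.800/1.638 = 1.098901
β = √(1 − 1/γ²) = √(1 − 1/1.098901²) = 0.41461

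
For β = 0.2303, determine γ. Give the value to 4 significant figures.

γ = 1/√(1 − β²) = 1/√(1 − 0.2303²) = 1/√(0.946962) = 1.028

γ ≈ 1.028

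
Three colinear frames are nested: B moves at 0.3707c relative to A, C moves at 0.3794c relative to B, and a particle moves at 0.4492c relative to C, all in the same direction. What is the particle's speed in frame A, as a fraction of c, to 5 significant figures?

u ≈ 0.85442c

Compose boost 2: (0.3794 + 0.3707)/(1 + 0.3794×0.3707) = 0.75010/1.140644 = 0.6576112
Compose boost 3: (0.4492 + 0.6576112)/(1 + 0.4492×0.6576112) = 1.106811/1.295399 = 0.85442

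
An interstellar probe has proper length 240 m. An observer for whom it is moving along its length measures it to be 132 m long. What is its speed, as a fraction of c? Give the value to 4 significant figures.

γ = L₀/L = 240/132 = 1.81818
β = √(1 − 1/γ²) = 0.8352

β ≈ 0.8352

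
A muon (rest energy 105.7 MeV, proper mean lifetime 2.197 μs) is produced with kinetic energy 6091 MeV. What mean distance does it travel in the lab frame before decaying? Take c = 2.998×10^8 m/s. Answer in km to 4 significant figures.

γ = 1 + K/(m₀c²) = 1 + 6091/105.7 = 58.6254
β = √(1 − 1/γ²) = 0.999855
Dilated lifetime: γτ₀ = 58.6254 × 2.197 μs = 128.800 μs
d = βc·γτ₀ = 0.999855 × (2.998×10^8 m/s) × 0.000128800 s = 38.61 km

d ≈ 38.61 km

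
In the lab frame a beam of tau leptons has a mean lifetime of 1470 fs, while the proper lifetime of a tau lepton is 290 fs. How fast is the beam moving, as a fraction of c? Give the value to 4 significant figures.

β ≈ 0.9803

γ = Δt/τ₀ = 1470/290 = 5.06897
β = √(1 − 1/γ²) = √(1 − 1/5.06897²) = 0.9803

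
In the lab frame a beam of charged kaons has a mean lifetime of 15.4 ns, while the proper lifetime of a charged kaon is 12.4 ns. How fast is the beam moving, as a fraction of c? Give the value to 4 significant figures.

γ = Δt/τ₀ = 15.4/12.4 = 1.24194
β = √(1 − 1/γ²) = √(1 − 1/1.24194²) = 0.5930

β ≈ 0.5930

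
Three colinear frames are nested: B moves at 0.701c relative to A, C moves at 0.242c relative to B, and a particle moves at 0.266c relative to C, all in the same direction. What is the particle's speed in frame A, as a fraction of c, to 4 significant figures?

u ≈ 0.8829c

Compose boost 2: (0.242 + 0.701)/(1 + 0.242×0.701) = 0.9430/1.16964 = 0.806230
Compose boost 3: (0.266 + 0.806230)/(1 + 0.266×0.806230) = 1.07223/1.21446 = 0.8829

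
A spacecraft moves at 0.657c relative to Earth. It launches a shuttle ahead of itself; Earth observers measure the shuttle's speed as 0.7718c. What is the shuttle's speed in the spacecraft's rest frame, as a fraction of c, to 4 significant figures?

Inverse velocity addition: u' = (u − v)/(1 − uv/c²)
= (0.7718 − 0.657)/(1 − 0.7718×0.657) = 0.1148/0.492927 = 0.2329

u' ≈ 0.2329c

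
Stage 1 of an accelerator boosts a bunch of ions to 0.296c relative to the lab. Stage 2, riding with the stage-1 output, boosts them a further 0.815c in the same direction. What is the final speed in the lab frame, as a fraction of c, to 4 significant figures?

Compose boost 2: (0.815 + 0.296)/(1 + 0.815×0.296) = 1.111/1.24124 = 0.8951

u ≈ 0.8951c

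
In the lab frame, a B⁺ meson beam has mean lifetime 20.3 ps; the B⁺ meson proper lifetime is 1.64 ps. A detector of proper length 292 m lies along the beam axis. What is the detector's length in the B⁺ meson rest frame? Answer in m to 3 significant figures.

L ≈ 23.6 m

Time dilation ⇒ γ = Δt/τ₀ = 20.3/1.64 = 12.378
Length contraction: L = L₀/γ = 292/12.378 = 23.6 m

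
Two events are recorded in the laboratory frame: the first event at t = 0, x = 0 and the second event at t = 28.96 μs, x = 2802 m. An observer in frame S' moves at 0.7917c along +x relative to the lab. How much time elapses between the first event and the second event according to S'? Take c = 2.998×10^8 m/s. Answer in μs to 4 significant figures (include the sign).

γ = 1/√(1 − 0.7917²) = 1.63690
Δt' = γ(Δt − vΔx/c²) = 1.63690 × (28.96 μs − 0.7917×2802 m / (2.998×10^8 m/s))
= 1.63690 × (21.5606 μs) = 35.29 μs

Δt' ≈ 35.29 μs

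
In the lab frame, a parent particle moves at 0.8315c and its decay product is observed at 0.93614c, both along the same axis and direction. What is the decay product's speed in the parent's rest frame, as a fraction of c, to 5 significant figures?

u' ≈ 0.47220c

Inverse velocity addition: u' = (u − v)/(1 − uv/c²)
= (0.93614 − 0.8315)/(1 − 0.93614×0.8315) = 0.10464/0.2215996 = 0.47220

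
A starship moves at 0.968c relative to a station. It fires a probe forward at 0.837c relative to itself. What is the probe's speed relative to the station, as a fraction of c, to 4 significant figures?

Relativistic velocity addition: u = (u' + v)/(1 + u'v/c²)
= (0.837 + 0.968)/(1 + 0.837×0.968) = 1.805/1.81022 = 0.9971

u ≈ 0.9971c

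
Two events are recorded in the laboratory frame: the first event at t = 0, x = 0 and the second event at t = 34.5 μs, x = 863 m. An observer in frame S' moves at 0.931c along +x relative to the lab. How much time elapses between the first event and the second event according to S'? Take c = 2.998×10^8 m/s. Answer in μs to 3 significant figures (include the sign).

γ = 1/√(1 − 0.931²) = 2.7396
Δt' = γ(Δt − vΔx/c²) = 2.7396 × (34.5 μs − 0.931×863 m / (2.998×10^8 m/s))
= 2.7396 × (31.820 μs) = 87.2 μs

Δt' ≈ 87.2 μs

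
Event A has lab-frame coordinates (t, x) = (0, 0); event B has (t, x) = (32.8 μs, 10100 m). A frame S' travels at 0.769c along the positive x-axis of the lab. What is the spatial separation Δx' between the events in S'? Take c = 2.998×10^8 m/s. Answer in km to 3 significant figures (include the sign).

γ = 1/√(1 − 0.769²) = 1.5643
Δx' = γ(Δx − vΔt) = 1.5643 × (10100 m − 0.769×(2.998×10^8 m/s)×32.8×10^-6 s)
= 1.5643 × (2538.1 m) = 3.97 km

Δx' ≈ 3.97 km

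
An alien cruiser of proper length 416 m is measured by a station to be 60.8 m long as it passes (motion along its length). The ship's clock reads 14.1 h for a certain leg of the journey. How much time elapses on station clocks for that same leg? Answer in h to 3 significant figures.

Δt ≈ 96.5 h

Length contraction ⇒ γ = L₀/L = 416/60.8 = 6.8421
Time dilation: Δt = γτ₀ = 6.8421 × 14.1 h = 96.5 h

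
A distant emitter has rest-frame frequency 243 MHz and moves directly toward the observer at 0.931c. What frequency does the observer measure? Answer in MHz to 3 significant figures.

Relativistic Doppler: f_obs = f_src √((1+β)/(1−β))
= 243 × √(1.9310/0.069000) = 243 × 5.2901 = 1290 MHz

f_obs ≈ 1290 MHz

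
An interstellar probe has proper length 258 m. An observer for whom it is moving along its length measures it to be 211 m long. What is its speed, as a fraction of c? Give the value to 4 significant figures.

β ≈ 0.5755

γ = L₀/L = 258/211 = 1.22275
β = √(1 − 1/γ²) = 0.5755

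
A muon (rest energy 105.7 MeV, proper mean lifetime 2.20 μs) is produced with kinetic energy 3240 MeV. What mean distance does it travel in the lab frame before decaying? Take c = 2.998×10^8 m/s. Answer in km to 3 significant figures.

d ≈ 20.9 km

γ = 1 + K/(m₀c²) = 1 + 3240/105.7 = 31.653
β = √(1 − 1/γ²) = 0.99950
Dilated lifetime: γτ₀ = 31.653 × 2.20 μs = 69.636 μs
d = βc·γτ₀ = 0.99950 × (2.998×10^8 m/s) × 6.9636×10^-5 s = 20.9 km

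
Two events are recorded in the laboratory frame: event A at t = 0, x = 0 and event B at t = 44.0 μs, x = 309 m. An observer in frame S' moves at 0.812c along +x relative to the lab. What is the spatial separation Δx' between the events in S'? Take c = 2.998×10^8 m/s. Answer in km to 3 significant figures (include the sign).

γ = 1/√(1 − 0.812²) = 1.7133
Δx' = γ(Δx − vΔt) = 1.7133 × (309 m − 0.812×(2.998×10^8 m/s)×44.0×10^-6 s)
= 1.7133 × (-10402 m) = -17.8 km

Δx' ≈ -17.8 km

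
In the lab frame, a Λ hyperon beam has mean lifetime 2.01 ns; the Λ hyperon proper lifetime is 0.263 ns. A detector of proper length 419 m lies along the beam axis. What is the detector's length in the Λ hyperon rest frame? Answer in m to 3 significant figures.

L ≈ 54.8 m

Time dilation ⇒ γ = Δt/τ₀ = 2.01/0.263 = 7.6426
Length contraction: L = L₀/γ = 419/7.6426 = 54.8 m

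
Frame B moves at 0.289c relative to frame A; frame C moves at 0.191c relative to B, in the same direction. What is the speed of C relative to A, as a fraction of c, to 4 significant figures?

u ≈ 0.4549c

Compose boost 2: (0.191 + 0.289)/(1 + 0.191×0.289) = 0.4800/1.05520 = 0.4549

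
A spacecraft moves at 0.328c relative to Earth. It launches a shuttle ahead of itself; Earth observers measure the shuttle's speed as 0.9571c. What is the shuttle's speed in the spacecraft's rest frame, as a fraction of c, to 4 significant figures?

u' ≈ 0.9170c

Inverse velocity addition: u' = (u − v)/(1 − uv/c²)
= (0.9571 − 0.328)/(1 − 0.9571×0.328) = 0.6291/0.686071 = 0.9170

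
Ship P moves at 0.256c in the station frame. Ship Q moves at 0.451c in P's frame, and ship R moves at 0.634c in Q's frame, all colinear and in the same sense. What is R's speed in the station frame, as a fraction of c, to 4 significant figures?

u ≈ 0.9044c

Compose boost 2: (0.451 + 0.256)/(1 + 0.451×0.256) = 0.7070/1.11546 = 0.633822
Compose boost 3: (0.634 + 0.633822)/(1 + 0.634×0.633822) = 1.26782/1.40184 = 0.9044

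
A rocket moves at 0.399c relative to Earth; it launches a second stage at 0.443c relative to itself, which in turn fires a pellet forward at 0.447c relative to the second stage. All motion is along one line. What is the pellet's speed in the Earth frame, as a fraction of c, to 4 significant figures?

Compose boost 2: (0.443 + 0.399)/(1 + 0.443×0.399) = 0.8420/1.17676 = 0.715526
Compose boost 3: (0.447 + 0.715526)/(1 + 0.447×0.715526) = 1.16253/1.31984 = 0.8808

u ≈ 0.8808c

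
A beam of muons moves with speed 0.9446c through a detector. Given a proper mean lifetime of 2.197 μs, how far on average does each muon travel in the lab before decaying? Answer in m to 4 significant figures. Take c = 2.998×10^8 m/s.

d ≈ 1896 m

γ = 1/√(1 − 0.9446²) = 3.04670
Dilated lifetime: Δt = γτ₀ = 3.04670 × 2.197 μs = 6.69360 μs
d = vΔt = 0.9446c × 6.69360 μs = 2.83191×10^8 m/s × 6.69360×10^-6 s = 1896 m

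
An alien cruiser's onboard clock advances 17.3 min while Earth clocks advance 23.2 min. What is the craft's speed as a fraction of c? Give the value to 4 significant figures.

γ = Δt/τ₀ = 23.2/17.3 = 1.34104
β = √(1 − 1/γ²) = √(1 − 1/1.34104²) = 0.6663

β ≈ 0.6663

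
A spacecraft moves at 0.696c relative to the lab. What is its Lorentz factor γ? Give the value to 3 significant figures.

γ = 1/√(1 − β²) = 1/√(1 − 0.696²) = 1/√(0.51558) = 1.39

γ ≈ 1.39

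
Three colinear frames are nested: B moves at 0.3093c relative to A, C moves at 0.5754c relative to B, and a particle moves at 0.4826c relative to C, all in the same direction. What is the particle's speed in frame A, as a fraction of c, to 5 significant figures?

Compose boost 2: (0.5754 + 0.3093)/(1 + 0.5754×0.3093) = 0.88470/1.177971 = 0.7510370
Compose boost 3: (0.4826 + 0.7510370)/(1 + 0.4826×0.7510370) = 1.233637/1.362450 = 0.90545

u ≈ 0.90545c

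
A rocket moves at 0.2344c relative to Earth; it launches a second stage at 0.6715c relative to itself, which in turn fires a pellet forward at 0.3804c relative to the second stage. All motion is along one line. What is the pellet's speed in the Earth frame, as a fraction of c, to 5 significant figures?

Compose boost 2: (0.6715 + 0.2344)/(1 + 0.6715×0.2344) = 0.90590/1.157400 = 0.7827029
Compose boost 3: (0.3804 + 0.7827029)/(1 + 0.3804×0.7827029) = 1.163103/1.297740 = 0.89625

u ≈ 0.89625c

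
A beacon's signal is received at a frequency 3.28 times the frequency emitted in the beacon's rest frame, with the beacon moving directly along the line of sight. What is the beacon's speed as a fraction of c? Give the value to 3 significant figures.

β ≈ 0.830

f_obs/f_src = √((1+β)/(1−β)) = 3.28  ⇒  (1+β)/(1−β) = 10.758
β = |1 − D²|/(1 + D²) = |1 − 10.758|/(1 + 10.758) = 0.830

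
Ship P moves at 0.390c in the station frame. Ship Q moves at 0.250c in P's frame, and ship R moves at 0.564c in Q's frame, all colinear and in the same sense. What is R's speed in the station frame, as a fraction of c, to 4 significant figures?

Compose boost 2: (0.250 + 0.390)/(1 + 0.250×0.390) = 0.6400/1.09750 = 0.583144
Compose boost 3: (0.564 + 0.583144)/(1 + 0.564×0.583144) = 1.14714/1.32889 = 0.8632

u ≈ 0.8632c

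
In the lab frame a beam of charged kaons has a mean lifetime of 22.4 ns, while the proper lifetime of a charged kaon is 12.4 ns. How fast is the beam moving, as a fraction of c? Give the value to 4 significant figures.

β ≈ 0.8328

γ = Δt/τ₀ = 22.4/12.4 = 1.80645
β = √(1 − 1/γ²) = √(1 − 1/1.80645²) = 0.8328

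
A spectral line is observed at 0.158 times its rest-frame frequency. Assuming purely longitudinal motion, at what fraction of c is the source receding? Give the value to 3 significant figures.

β ≈ 0.951

f_obs/f_src = √((1−β)/(1+β)) = 0.158  ⇒  (1−β)/(1+β) = 0.024964
β = |1 − D²|/(1 + D²) = |1 − 0.024964|/(1 + 0.024964) = 0.951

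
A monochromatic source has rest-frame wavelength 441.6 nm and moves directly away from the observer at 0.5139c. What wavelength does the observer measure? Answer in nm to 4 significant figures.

Relativistic Doppler: λ_obs = λ_src √((1+β)/(1−β))
= 441.6 × √(1.51390/0.486100) = 441.6 × 1.76476 = 779.3 nm

λ_obs ≈ 779.3 nm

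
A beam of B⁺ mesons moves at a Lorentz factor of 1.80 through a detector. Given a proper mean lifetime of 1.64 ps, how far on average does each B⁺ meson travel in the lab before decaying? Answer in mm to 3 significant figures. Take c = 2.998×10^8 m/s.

d ≈ 0.736 mm

β = √(1 − 1/γ²) = √(1 − 1/1.80²) = 0.83148
Dilated lifetime: Δt = γτ₀ = 1.80 × 1.64 ps = 2.9520 ps
d = vΔt = 0.83148c × 2.9520 ps = 2.4928×10^8 m/s × 2.9520×10^-12 s = 0.736 mm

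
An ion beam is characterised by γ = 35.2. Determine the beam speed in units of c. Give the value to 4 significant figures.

β = √(1 − 1/γ²) = √(1 − 1/35.2²) = √(0.999193) = 0.9996

β ≈ 0.9996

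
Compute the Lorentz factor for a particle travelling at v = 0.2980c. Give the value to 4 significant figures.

γ = 1/√(1 − β²) = 1/√(1 − 0.2980²) = 1/√(0.911196) = 1.048

γ ≈ 1.048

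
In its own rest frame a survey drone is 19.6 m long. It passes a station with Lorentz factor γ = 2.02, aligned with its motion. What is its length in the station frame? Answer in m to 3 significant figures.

γ = 2.02 (given)
Length contraction: L = L₀/γ = 19.6/2.02 = 9.70 m

L ≈ 9.70 m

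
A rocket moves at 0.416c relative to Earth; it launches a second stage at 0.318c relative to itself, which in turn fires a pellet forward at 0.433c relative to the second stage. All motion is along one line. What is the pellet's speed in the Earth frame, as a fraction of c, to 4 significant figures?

u ≈ 0.8443c

Compose boost 2: (0.318 + 0.416)/(1 + 0.318×0.416) = 0.7340/1.13229 = 0.648245
Compose boost 3: (0.433 + 0.648245)/(1 + 0.433×0.648245) = 1.08124/1.28069 = 0.8443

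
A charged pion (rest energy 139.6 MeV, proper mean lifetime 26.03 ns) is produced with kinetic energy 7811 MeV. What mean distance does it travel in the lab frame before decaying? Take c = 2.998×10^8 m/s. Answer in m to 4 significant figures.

d ≈ 444.4 m

γ = 1 + K/(m₀c²) = 1 + 7811/139.6 = 56.9527
β = √(1 − 1/γ²) = 0.999846
Dilated lifetime: γτ₀ = 56.9527 × 26.03 ns = 1482.48 ns
d = βc·γτ₀ = 0.999846 × (2.998×10^8 m/s) × 1.48248×10^-6 s = 444.4 m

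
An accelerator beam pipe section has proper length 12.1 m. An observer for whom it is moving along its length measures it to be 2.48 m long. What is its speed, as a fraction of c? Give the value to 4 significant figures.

β ≈ 0.9788

γ = L₀/L = 12.1/2.48 = 4.87903
β = √(1 − 1/γ²) = 0.9788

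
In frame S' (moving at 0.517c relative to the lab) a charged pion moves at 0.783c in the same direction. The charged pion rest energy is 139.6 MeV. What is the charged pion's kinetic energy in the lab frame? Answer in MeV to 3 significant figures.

K ≈ 229 MeV

u_lab = (0.783 + 0.517)/(1 + 0.783×0.517) = 0.925391
γ = 1/√(1 − 0.925391²) = 2.6384
K = (γ − 1)m₀c² = (2.6384 − 1) × 139.6 = 1.6384 × 139.6 = 229 MeV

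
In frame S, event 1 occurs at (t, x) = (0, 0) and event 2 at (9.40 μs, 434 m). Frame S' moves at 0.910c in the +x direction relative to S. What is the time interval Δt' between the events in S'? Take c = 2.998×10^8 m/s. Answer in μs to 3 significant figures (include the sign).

Δt' ≈ 19.5 μs

γ = 1/√(1 − 0.910²) = 2.4119
Δt' = γ(Δt − vΔx/c²) = 2.4119 × (9.40 μs − 0.910×434 m / (2.998×10^8 m/s))
= 2.4119 × (8.0827 μs) = 19.5 μs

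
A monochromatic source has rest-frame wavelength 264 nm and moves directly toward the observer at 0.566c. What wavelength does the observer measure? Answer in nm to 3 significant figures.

λ_obs ≈ 139 nm

Relativistic Doppler: λ_obs = λ_src √((1−β)/(1+β))
= 264 × √(0.43400/1.5660) = 264 × 0.52644 = 139 nm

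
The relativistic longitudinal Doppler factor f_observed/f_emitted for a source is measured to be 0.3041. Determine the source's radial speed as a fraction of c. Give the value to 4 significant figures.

f_obs/f_src = √((1−β)/(1+β)) = 0.3041  ⇒  (1−β)/(1+β) = 0.0924768
β = |1 − D²|/(1 + D²) = |1 − 0.0924768|/(1 + 0.0924768) = 0.8307

β ≈ 0.8307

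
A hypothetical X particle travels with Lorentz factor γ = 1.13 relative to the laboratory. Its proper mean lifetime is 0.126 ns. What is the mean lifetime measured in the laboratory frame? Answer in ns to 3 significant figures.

γ = 1.13 (given)
Time dilation: Δt = γτ₀ = 1.13 × 0.126 ns = 0.142 ns

Δt ≈ 0.142 ns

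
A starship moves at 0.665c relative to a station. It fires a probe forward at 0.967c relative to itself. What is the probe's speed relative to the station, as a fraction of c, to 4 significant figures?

Relativistic velocity addition: u = (u' + v)/(1 + u'v/c²)
= (0.967 + 0.665)/(1 + 0.967×0.665) = 1.632/1.64305 = 0.9933

u ≈ 0.9933c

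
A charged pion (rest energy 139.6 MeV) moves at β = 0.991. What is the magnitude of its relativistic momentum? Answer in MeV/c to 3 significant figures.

γ = 1/√(1 − 0.991²) = 7.4704
p = γβm₀c = 7.4704 × 0.991 × 139.6 MeV/c = 1030 MeV/c

p ≈ 1030 MeV/c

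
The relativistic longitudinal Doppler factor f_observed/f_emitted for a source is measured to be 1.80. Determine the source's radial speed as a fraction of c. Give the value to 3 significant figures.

β ≈ 0.528

f_obs/f_src = √((1+β)/(1−β)) = 1.80  ⇒  (1+β)/(1−β) = 3.2400
β = |1 − D²|/(1 + D²) = |1 − 3.2400|/(1 + 3.2400) = 0.528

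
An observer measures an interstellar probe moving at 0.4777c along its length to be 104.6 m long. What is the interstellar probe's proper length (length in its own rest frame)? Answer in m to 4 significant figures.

γ = 1/√(1 − 0.4777²) = 1.13827
L₀ = γL = 1.13827 × 104.6 = 119.1 m

L₀ ≈ 119.1 m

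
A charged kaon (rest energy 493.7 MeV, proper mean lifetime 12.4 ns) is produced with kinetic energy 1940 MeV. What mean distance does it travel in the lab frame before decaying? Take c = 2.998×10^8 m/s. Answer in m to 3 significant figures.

d ≈ 17.9 m

γ = 1 + K/(m₀c²) = 1 + 1940/493.7 = 4.9295
β = √(1 − 1/γ²) = 0.97921
Dilated lifetime: γτ₀ = 4.9295 × 12.4 ns = 61.126 ns
d = βc·γτ₀ = 0.97921 × (2.998×10^8 m/s) × 6.1126×10^-8 s = 17.9 m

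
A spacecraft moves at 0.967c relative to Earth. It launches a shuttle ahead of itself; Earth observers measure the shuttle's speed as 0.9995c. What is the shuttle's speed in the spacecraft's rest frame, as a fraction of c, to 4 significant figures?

Inverse velocity addition: u' = (u − v)/(1 − uv/c²)
= (0.9995 − 0.967)/(1 − 0.9995×0.967) = 0.03250/0.0334835 = 0.9706

u' ≈ 0.9706c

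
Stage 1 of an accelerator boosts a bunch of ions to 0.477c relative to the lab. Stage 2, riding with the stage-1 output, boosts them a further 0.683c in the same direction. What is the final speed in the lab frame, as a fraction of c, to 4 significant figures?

Compose boost 2: (0.683 + 0.477)/(1 + 0.683×0.477) = 1.160/1.32579 = 0.8749

u ≈ 0.8749c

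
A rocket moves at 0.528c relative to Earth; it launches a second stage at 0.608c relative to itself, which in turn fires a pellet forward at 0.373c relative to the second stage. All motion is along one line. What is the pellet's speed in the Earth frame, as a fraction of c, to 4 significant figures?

Compose boost 2: (0.608 + 0.528)/(1 + 0.608×0.528) = 1.136/1.32102 = 0.859939
Compose boost 3: (0.373 + 0.859939)/(1 + 0.373×0.859939) = 1.23294/1.32076 = 0.9335

u ≈ 0.9335c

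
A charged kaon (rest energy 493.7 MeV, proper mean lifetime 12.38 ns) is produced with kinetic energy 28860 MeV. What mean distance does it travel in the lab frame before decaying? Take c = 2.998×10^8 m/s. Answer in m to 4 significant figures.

γ = 1 + K/(m₀c²) = 1 + 28860/493.7 = 59.4566
β = √(1 − 1/γ²) = 0.999859
Dilated lifetime: γτ₀ = 59.4566 × 12.38 ns = 736.072 ns
d = βc·γτ₀ = 0.999859 × (2.998×10^8 m/s) × 7.36072×10^-7 s = 220.6 m

d ≈ 220.6 m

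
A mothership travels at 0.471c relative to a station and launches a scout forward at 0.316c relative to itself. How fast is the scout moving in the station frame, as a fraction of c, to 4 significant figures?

Compose boost 2: (0.316 + 0.471)/(1 + 0.316×0.471) = 0.7870/1.14884 = 0.6850

u ≈ 0.6850c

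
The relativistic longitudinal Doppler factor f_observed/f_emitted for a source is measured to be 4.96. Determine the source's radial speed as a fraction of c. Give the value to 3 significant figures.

f_obs/f_src = √((1+β)/(1−β)) = 4.96  ⇒  (1+β)/(1−β) = 24.602
β = |1 − D²|/(1 + D²) = |1 − 24.602|/(1 + 24.602) = 0.922

β ≈ 0.922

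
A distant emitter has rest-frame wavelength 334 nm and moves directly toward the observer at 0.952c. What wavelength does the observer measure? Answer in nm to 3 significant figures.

Relativistic Doppler: λ_obs = λ_src √((1−β)/(1+β))
= 334 × √(0.048000/1.9520) = 334 × 0.15681 = 52.4 nm

λ_obs ≈ 52.4 nm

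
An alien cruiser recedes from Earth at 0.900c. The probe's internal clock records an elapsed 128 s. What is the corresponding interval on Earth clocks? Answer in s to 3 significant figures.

Δt ≈ 294 s

γ = 1/√(1 − 0.900²) = 2.2942
Time dilation: Δt = γτ₀ = 2.2942 × 128 s = 294 s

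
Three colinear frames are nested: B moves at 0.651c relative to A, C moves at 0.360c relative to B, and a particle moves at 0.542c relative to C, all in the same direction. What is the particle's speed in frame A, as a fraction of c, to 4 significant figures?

u ≈ 0.9426c

Compose boost 2: (0.360 + 0.651)/(1 + 0.360×0.651) = 1.011/1.23436 = 0.819048
Compose boost 3: (0.542 + 0.819048)/(1 + 0.542×0.819048) = 1.36105/1.44392 = 0.9426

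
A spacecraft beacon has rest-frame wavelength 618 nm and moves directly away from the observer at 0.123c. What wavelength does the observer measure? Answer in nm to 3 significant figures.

λ_obs ≈ 699 nm

Relativistic Doppler: λ_obs = λ_src √((1+β)/(1−β))
= 618 × √(1.1230/0.87700) = 618 × 1.1316 = 699 nm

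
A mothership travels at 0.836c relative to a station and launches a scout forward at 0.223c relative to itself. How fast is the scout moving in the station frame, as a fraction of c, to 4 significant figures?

u ≈ 0.8926c

Compose boost 2: (0.223 + 0.836)/(1 + 0.223×0.836) = 1.059/1.18643 = 0.8926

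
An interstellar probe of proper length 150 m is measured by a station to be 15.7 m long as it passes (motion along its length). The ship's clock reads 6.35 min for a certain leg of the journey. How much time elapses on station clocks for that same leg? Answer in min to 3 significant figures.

Length contraction ⇒ γ = L₀/L = 150/15.7 = 9.5541
Time dilation: Δt = γτ₀ = 9.5541 × 6.35 min = 60.7 min

Δt ≈ 60.7 min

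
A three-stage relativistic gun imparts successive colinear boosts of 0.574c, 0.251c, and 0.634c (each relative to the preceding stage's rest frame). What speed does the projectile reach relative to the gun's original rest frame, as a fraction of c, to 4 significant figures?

Compose boost 2: (0.251 + 0.574)/(1 + 0.251×0.574) = 0.8250/1.14407 = 0.721107
Compose boost 3: (0.634 + 0.721107)/(1 + 0.634×0.721107) = 1.35511/1.45718 = 0.9300

u ≈ 0.9300c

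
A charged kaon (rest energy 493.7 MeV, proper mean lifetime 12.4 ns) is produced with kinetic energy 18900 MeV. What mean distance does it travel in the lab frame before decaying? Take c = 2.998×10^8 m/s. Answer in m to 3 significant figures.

γ = 1 + K/(m₀c²) = 1 + 18900/493.7 = 39.282
β = √(1 − 1/γ²) = 0.99968
Dilated lifetime: γτ₀ = 39.282 × 12.4 ns = 487.10 ns
d = βc·γτ₀ = 0.99968 × (2.998×10^8 m/s) × 4.8710×10^-7 s = 146 m

d ≈ 146 m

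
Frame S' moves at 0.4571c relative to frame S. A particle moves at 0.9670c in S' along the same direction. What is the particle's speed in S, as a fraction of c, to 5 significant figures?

Relativistic velocity addition: u = (u' + v)/(1 + u'v/c²)
= (0.9670 + 0.4571)/(1 + 0.9670×0.4571) = 1.4241/1.442016 = 0.98758

u ≈ 0.98758c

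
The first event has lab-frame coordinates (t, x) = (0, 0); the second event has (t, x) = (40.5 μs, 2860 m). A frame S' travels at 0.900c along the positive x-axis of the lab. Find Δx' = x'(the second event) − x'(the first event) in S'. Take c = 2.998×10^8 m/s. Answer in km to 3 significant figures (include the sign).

γ = 1/√(1 − 0.900²) = 2.2942
Δx' = γ(Δx − vΔt) = 2.2942 × (2860 m − 0.900×(2.998×10^8 m/s)×40.5×10^-6 s)
= 2.2942 × (-8067.7 m) = -18.5 km

Δx' ≈ -18.5 km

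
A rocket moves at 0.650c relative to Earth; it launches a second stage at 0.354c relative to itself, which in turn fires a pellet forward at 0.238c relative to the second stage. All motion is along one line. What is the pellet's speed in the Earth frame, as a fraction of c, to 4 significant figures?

Compose boost 2: (0.354 + 0.650)/(1 + 0.354×0.650) = 1.004/1.23010 = 0.816194
Compose boost 3: (0.238 + 0.816194)/(1 + 0.238×0.816194) = 1.05419/1.19425 = 0.8827

u ≈ 0.8827c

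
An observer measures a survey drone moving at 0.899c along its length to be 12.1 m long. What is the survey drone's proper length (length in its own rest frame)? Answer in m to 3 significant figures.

L₀ ≈ 27.6 m

γ = 1/√(1 − 0.899²) = 2.2834
L₀ = γL = 2.2834 × 12.1 = 27.6 m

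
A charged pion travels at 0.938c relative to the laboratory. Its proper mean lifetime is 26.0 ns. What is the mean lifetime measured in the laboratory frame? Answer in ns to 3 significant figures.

γ = 1/√(1 − 0.938²) = 2.8849
Time dilation: Δt = γτ₀ = 2.8849 × 26.0 ns = 75.0 ns

Δt ≈ 75.0 ns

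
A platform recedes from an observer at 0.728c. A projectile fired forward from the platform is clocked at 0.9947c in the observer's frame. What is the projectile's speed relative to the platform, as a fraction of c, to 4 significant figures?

Inverse velocity addition: u' = (u − v)/(1 − uv/c²)
= (0.9947 − 0.728)/(1 − 0.9947×0.728) = 0.2667/0.275858 = 0.9668

u' ≈ 0.9668c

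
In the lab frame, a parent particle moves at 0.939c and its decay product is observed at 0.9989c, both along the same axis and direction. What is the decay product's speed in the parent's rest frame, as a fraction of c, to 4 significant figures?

u' ≈ 0.9656c

Inverse velocity addition: u' = (u − v)/(1 − uv/c²)
= (0.9989 − 0.939)/(1 − 0.9989×0.939) = 0.05990/0.0620329 = 0.9656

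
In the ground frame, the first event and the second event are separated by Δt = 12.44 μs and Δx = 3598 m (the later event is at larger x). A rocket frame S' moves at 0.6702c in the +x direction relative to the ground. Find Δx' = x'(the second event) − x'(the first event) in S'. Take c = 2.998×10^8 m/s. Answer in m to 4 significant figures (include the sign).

Δx' ≈ 1480 m

γ = 1/√(1 − 0.6702²) = 1.34738
Δx' = γ(Δx − vΔt) = 1.34738 × (3598 m − 0.6702×(2.998×10^8 m/s)×12.44×10^-6 s)
= 1.34738 × (1098.48 m) = 1480 m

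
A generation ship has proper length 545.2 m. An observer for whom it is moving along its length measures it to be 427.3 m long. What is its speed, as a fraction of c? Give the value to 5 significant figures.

γ = L₀/L = 545.2/427.3 = 1.275919
β = √(1 − 1/γ²) = 0.62108

β ≈ 0.62108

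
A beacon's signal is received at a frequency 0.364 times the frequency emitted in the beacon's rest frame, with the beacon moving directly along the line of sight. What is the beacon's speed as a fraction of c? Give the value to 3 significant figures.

β ≈ 0.766

f_obs/f_src = √((1−β)/(1+β)) = 0.364  ⇒  (1−β)/(1+β) = 0.13250
β = |1 − D²|/(1 + D²) = |1 − 0.13250|/(1 + 0.13250) = 0.766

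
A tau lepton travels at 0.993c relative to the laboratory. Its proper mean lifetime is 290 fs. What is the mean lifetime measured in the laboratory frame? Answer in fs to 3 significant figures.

γ = 1/√(1 − 0.993²) = 8.4664
Time dilation: Δt = γτ₀ = 8.4664 × 290 fs = 2460 fs

Δt ≈ 2460 fs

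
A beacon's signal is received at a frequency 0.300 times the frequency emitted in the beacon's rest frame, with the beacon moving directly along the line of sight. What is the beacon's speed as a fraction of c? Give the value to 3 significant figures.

f_obs/f_src = √((1−β)/(1+β)) = 0.300  ⇒  (1−β)/(1+β) = 0.090000
β = |1 − D²|/(1 + D²) = |1 − 0.090000|/(1 + 0.090000) = 0.835

β ≈ 0.835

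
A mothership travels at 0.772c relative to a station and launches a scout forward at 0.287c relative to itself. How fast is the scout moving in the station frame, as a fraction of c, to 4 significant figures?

Compose boost 2: (0.287 + 0.772)/(1 + 0.287×0.772) = 1.059/1.22156 = 0.8669

u ≈ 0.8669c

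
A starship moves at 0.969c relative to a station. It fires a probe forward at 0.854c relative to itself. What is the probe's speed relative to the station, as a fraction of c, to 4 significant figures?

u ≈ 0.9975c

Relativistic velocity addition: u = (u' + v)/(1 + u'v/c²)
= (0.854 + 0.969)/(1 + 0.854×0.969) = 1.823/1.82753 = 0.9975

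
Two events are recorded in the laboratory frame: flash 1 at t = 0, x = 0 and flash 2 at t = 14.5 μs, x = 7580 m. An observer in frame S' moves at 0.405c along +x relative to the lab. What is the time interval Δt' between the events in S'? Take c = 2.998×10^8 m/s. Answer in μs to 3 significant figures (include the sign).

Δt' ≈ 4.66 μs

γ = 1/√(1 − 0.405²) = 1.0937
Δt' = γ(Δt − vΔx/c²) = 1.0937 × (14.5 μs − 0.405×7580 m / (2.998×10^8 m/s))
= 1.0937 × (4.2602 μs) = 4.66 μs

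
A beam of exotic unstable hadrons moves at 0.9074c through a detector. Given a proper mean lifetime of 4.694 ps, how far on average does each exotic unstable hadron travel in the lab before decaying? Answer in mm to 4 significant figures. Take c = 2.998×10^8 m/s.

d ≈ 3.038 mm

γ = 1/√(1 − 0.9074²) = 2.37943
Dilated lifetime: Δt = γτ₀ = 2.37943 × 4.694 ps = 11.1691 ps
d = vΔt = 0.9074c × 11.1691 ps = 2.72039×10^8 m/s × 1.11691×10^-11 s = 3.038 mm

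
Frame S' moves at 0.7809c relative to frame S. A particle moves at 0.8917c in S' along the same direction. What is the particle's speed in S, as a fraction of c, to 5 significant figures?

u ≈ 0.98601c

Relativistic velocity addition: u = (u' + v)/(1 + u'v/c²)
= (0.8917 + 0.7809)/(1 + 0.8917×0.7809) = 1.6726/1.696329 = 0.98601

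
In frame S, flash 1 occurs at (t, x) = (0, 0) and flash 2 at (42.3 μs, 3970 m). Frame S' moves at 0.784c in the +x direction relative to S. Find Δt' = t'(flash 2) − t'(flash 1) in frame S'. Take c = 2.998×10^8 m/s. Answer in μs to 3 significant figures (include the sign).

Δt' ≈ 51.4 μs

γ = 1/√(1 − 0.784²) = 1.6109
Δt' = γ(Δt − vΔx/c²) = 1.6109 × (42.3 μs − 0.784×3970 m / (2.998×10^8 m/s))
= 1.6109 × (31.918 μs) = 51.4 μs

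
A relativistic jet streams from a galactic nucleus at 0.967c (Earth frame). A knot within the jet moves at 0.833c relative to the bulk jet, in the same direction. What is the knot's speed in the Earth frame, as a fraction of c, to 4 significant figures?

Relativistic velocity addition: u = (u' + v)/(1 + u'v/c²)
= (0.833 + 0.967)/(1 + 0.833×0.967) = 1.800/1.80551 = 0.9969

u ≈ 0.9969c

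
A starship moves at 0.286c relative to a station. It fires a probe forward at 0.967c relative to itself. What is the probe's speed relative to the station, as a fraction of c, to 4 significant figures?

Relativistic velocity addition: u = (u' + v)/(1 + u'v/c²)
= (0.967 + 0.286)/(1 + 0.967×0.286) = 1.253/1.27656 = 0.9815

u ≈ 0.9815c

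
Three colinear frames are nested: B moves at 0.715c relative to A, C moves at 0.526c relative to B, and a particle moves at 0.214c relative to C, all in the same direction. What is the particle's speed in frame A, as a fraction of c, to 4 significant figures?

Compose boost 2: (0.526 + 0.715)/(1 + 0.526×0.715) = 1.241/1.37609 = 0.901831
Compose boost 3: (0.214 + 0.901831)/(1 + 0.214×0.901831) = 1.11583/1.19299 = 0.9353

u ≈ 0.9353c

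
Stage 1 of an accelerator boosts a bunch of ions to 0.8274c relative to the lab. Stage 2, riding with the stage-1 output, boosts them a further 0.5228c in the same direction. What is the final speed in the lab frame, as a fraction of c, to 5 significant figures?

u ≈ 0.94251c

Compose boost 2: (0.5228 + 0.8274)/(1 + 0.5228×0.8274) = 1.3502/1.432565 = 0.94251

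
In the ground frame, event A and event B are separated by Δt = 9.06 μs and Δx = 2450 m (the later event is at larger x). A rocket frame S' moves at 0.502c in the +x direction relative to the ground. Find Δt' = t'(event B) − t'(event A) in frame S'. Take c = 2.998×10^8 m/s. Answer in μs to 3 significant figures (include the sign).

γ = 1/√(1 − 0.502²) = 1.1562
Δt' = γ(Δt − vΔx/c²) = 1.1562 × (9.06 μs − 0.502×2450 m / (2.998×10^8 m/s))
= 1.1562 × (4.9576 μs) = 5.73 μs

Δt' ≈ 5.73 μs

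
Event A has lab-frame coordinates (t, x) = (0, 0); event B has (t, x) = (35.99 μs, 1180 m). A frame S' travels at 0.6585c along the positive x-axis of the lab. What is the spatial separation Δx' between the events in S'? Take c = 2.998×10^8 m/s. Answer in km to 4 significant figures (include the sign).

γ = 1/√(1 − 0.6585²) = 1.32876
Δx' = γ(Δx − vΔt) = 1.32876 × (1180 m − 0.6585×(2.998×10^8 m/s)×35.99×10^-6 s)
= 1.32876 × (-5925.08 m) = -7.873 km

Δx' ≈ -7.873 km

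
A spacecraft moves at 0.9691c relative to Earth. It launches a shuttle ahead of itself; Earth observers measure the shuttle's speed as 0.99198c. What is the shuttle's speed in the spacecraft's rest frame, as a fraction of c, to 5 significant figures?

Inverse velocity addition: u' = (u − v)/(1 − uv/c²)
= (0.99198 − 0.9691)/(1 − 0.99198×0.9691) = 0.022880/0.03867218 = 0.59164

u' ≈ 0.59164c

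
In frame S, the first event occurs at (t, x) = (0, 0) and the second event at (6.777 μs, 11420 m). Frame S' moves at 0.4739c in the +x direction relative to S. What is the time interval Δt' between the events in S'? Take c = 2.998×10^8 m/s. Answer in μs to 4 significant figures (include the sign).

Δt' ≈ -12.80 μs

γ = 1/√(1 − 0.4739²) = 1.13562
Δt' = γ(Δt − vΔx/c²) = 1.13562 × (6.777 μs − 0.4739×11420 m / (2.998×10^8 m/s))
= 1.13562 × (-11.2748 μs) = -12.80 μs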